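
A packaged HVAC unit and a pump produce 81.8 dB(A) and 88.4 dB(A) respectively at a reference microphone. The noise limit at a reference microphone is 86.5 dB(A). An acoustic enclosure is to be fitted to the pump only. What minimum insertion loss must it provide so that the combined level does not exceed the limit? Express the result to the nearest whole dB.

4 dB

The untreated sources together contribute 10^(81.8/10) = 1.514e+08, i.e. 81.80 dB(A).
The limit corresponds to 10^(86.5/10) = 4.467e+08; subtracting the fixed part leaves 2.953e+08 for the pump, i.e. 84.70 dB(A).
So the pump must be reduced from 88.4 to 84.70 dB(A): IL = 3.70 dB.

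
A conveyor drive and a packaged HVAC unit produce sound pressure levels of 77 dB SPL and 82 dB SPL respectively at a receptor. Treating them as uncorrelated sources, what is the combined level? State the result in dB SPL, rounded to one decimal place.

For uncorrelated sources the intensities add, so convert each level to linear form, sum, and take 10·log₁₀ of the total.
Σ 10^(L/10) = 10^(77/10) + 10^(82/10) = 2.086e+08.
L_total = 10·log₁₀(2.086e+08) = 83.19 dB SPL.

83.2 dB SPL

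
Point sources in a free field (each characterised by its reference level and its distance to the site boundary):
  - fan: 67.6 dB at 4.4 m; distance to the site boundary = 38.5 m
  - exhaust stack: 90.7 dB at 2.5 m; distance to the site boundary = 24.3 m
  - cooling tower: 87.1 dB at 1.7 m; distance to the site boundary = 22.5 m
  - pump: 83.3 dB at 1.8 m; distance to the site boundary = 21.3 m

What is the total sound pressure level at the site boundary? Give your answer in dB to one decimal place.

Propagate each source to the receiver with L = L_ref − 20·log₁₀(r/r_ref), then add intensities.
fan: 67.6 − 20·log₁₀(38.5/4.4) = 67.6 − 18.84 = 48.76 dB.
exhaust stack: 90.7 − 20·log₁₀(24.3/2.5) = 90.7 − 19.75 = 70.95 dB.
cooling tower: 87.1 − 20·log₁₀(22.5/1.7) = 87.1 − 22.43 = 64.67 dB.
pump: 83.3 − 20·log₁₀(21.3/1.8) = 83.3 − 21.46 = 61.84 dB.
Σ 10^(L/10) = 1.697e+07 → L_total = 10·log₁₀(1.697e+07) = 72.30 dB.

72.3 dB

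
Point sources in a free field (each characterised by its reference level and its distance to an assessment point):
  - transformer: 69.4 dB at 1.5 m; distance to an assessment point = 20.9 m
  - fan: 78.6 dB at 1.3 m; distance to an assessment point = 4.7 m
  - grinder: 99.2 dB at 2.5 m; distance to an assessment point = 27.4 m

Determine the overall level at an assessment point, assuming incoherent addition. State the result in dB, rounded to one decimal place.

78.7 dB

Apply inverse-square spreading to bring every level to the receiver, then sum 10^(L/10).
transformer: 69.4 − 20·log₁₀(20.9/1.5) = 69.4 − 22.88 = 46.52 dB.
fan: 78.6 − 20·log₁₀(4.7/1.3) = 78.6 − 11.16 = 67.44 dB.
grinder: 99.2 − 20·log₁₀(27.4/2.5) = 99.2 − 20.80 = 78.40 dB.
Σ 10^(L/10) = 7.483e+07 → L_total = 10·log₁₀(7.483e+07) = 78.74 dB.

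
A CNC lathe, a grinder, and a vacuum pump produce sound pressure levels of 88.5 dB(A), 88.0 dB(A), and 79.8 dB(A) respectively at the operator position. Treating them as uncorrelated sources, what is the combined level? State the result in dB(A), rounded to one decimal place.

91.6 dB(A)

Incoherent sources combine by intensity addition: L_total = 10·log₁₀(Σ 10^(L_i/10)).
Σ 10^(L/10) = 10^(88.5/10) + 10^(88.0/10) + 10^(79.8/10) = 1.434e+09.
L_total = 10·log₁₀(1.434e+09) = 91.57 dB(A).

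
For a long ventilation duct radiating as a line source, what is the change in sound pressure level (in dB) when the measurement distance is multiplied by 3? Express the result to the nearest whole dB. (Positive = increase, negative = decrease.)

Line-source spreading: ΔL = −10·log₁₀(r₂/r₁).
ΔL = −10·log₁₀(3) = -4.77 dB.

-5 dB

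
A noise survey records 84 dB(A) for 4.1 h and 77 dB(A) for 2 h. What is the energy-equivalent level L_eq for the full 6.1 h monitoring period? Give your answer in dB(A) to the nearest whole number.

83 dB(A)

Weight each interval's intensity by its duration and average over T = 6.1 h:
Σ tᵢ·10^(Lᵢ/10) = 4.1·10^(84/10) + 2·10^(77/10) = 1.130e+09.
L_eq = 10·log₁₀(1.130e+09/6.1) = 82.68 dB(A).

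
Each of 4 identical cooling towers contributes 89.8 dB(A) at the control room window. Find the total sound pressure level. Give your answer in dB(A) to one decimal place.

With 4 equal, uncorrelated contributions the intensity is 4× that of one unit, giving a rise of 10·log₁₀ 4.
L_total = 89.8 + 10·log₁₀(4) = 89.8 + 6.021 = 95.82 dB(A).

95.8 dB(A)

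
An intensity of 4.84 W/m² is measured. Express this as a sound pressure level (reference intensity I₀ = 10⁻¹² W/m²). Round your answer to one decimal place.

126.8 dB

Dividing by I₀ shifts the exponent by 12: I/I₀ = 4.84×10^12.
L = 10·(0.6848 + 12) = 126.85 dB.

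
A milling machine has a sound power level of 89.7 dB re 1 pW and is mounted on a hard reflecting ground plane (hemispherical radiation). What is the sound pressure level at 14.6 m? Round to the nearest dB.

58 dB

L_p = L_w − 10·log₁₀(2π·r²) with r = 14.6 m.
2π·r² = 1339 m², 10·log₁₀ of that is 31.269 dB.
L_p = 89.7 − 31.269 = 58.43 dB.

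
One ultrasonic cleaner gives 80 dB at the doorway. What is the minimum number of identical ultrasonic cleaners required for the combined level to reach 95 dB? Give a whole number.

32

The shortfall is 95 − 80 = 15.0 dB, and N units add 10·log₁₀ N, so need 10·log₁₀ N ≥ 15.0.
N ≥ 10^(15.0/10) = 31.623, so N = 32.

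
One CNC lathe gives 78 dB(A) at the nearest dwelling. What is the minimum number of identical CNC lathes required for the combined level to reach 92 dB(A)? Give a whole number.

26

N identical sources give L₁ + 10·log₁₀ N, so require 10·log₁₀ N ≥ 92 − 78 = 14.0 dB.
N ≥ 10^(14.0/10) = 25.119, so N = 26.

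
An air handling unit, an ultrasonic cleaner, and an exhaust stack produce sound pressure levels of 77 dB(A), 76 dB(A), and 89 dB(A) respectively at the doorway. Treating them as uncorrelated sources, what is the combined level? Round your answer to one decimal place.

89.5 dB(A)

For uncorrelated sources the intensities add, so convert each level to linear form, sum, and take 10·log₁₀ of the total.
Σ 10^(L/10) = 10^(77/10) + 10^(76/10) + 10^(89/10) = 8.843e+08.
L_total = 10·log₁₀(8.843e+08) = 89.47 dB(A).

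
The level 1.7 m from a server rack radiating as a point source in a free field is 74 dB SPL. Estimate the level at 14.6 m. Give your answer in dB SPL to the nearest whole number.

55 dB SPL

For a point source, L₂ = L₁ − 20·log₁₀(r₂/r₁).
L₂ = 74 − 20·log₁₀(14.6/1.7) = 74 − 18.678 = 55.32 dB SPL.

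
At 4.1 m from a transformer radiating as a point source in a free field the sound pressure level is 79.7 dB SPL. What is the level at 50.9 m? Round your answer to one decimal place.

57.8 dB SPL

Point-source attenuation: ΔL = 20·log₁₀(r₂/r₁) = 20·log₁₀(50.9/4.1) = 21.879 dB.
L₂ = 79.7 − 20·log₁₀(50.9/4.1) = 79.7 − 21.879 = 57.82 dB SPL.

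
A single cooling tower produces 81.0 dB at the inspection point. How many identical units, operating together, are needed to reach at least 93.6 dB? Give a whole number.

19

N identical sources give L₁ + 10·log₁₀ N, so require 10·log₁₀ N ≥ 93.6 − 81.0 = 12.6 dB.
N ≥ 10^(12.6/10) = 18.197, so N = 19.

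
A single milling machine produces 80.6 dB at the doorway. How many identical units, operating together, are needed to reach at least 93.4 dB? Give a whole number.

N identical sources give L₁ + 10·log₁₀ N, so require 10·log₁₀ N ≥ 93.4 − 80.6 = 12.8 dB.
N ≥ 10^(12.8/10) = 19.055, so N = 20.

20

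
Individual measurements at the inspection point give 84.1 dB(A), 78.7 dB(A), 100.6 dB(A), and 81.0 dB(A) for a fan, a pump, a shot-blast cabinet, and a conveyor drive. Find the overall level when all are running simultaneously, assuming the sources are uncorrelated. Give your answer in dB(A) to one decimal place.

For uncorrelated sources the intensities add, so convert each level to linear form, sum, and take 10·log₁₀ of the total.
Σ 10^(L/10) = 10^(84.1/10) + 10^(78.7/10) + 10^(100.6/10) + 10^(81.0/10) = 1.194e+10.
L_total = 10·log₁₀(1.194e+10) = 100.77 dB(A).

100.8 dB(A)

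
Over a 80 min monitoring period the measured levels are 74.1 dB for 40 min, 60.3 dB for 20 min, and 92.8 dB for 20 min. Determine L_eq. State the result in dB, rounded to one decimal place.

86.9 dB

L_eq = 10·log₁₀[(1/T)·Σ tᵢ·10^(Lᵢ/10)] with T = 80 min.
Σ tᵢ·10^(Lᵢ/10) = 40·10^(74.1/10) + 20·10^(60.3/10) + 20·10^(92.8/10) = 3.916e+10.
L_eq = 10·log₁₀(3.916e+10/80) = 86.90 dB.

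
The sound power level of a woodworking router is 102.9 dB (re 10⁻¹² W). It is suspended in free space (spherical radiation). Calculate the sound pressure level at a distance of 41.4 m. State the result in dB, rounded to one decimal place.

L_p = L_w − 10·log₁₀(4π·r²) with r = 41.4 m.
4π·r² = 2.154e+04 m², 10·log₁₀ of that is 43.332 dB.
L_p = 102.9 − 43.332 = 59.57 dB.

59.6 dB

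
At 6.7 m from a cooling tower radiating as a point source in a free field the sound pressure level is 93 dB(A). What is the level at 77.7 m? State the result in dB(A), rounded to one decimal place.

71.7 dB(A)

For a point source, L₂ = L₁ − 20·log₁₀(r₂/r₁).
L₂ = 93 − 20·log₁₀(77.7/6.7) = 93 − 21.287 = 71.71 dB(A).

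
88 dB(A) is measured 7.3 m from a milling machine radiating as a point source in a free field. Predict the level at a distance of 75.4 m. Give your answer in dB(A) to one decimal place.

67.7 dB(A)

Spherical spreading from a point source gives a 20·log₁₀(r₂/r₁) drop.
L₂ = 88 − 20·log₁₀(75.4/7.3) = 88 − 20.281 = 67.72 dB(A).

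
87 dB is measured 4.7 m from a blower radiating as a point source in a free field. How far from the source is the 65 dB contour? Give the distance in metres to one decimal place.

Point-source spreading drops the level by 20·log₁₀(r₂/r₁); inverting, r₂/r₁ = 10^(ΔL/20).
r₂ = 4.7·10^((87−65)/20) = 4.7·10^(22.0/20) = 59.17 m.

59.2 m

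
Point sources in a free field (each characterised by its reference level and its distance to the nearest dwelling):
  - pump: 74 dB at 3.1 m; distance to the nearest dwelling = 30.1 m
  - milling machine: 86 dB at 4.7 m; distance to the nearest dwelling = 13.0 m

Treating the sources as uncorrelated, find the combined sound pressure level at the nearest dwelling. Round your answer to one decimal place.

77.2 dB

Propagate each source to the receiver with L = L_ref − 20·log₁₀(r/r_ref), then add intensities.
pump: 74 − 20·log₁₀(30.1/3.1) = 74 − 19.74 = 54.26 dB.
milling machine: 86 − 20·log₁₀(13.0/4.7) = 86 − 8.84 = 77.16 dB.
Σ 10^(L/10) = 5.230e+07 → L_total = 10·log₁₀(5.230e+07) = 77.19 dB.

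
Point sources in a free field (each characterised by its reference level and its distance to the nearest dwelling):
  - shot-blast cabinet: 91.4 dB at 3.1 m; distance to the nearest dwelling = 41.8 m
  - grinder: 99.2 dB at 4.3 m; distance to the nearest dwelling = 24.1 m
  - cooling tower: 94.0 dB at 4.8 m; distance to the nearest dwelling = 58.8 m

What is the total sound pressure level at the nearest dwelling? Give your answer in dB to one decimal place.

Apply inverse-square spreading to bring every level to the receiver, then sum 10^(L/10).
shot-blast cabinet: 91.4 − 20·log₁₀(41.8/3.1) = 91.4 − 22.60 = 68.80 dB.
grinder: 99.2 − 20·log₁₀(24.1/4.3) = 99.2 − 14.97 = 84.23 dB.
cooling tower: 94.0 − 20·log₁₀(58.8/4.8) = 94.0 − 21.76 = 72.24 dB.
Σ 10^(L/10) = 2.891e+08 → L_total = 10·log₁₀(2.891e+08) = 84.61 dB.

84.6 dB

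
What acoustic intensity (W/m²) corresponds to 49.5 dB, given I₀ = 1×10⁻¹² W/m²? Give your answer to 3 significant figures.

I = I₀·10^(L/10) = 10⁻¹² × 10^(49.5/10) = 10^(-7.050).

8.91e-08 W/m²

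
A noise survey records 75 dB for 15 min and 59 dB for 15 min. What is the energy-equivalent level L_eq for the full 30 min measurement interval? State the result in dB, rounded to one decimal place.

72.1 dB

L_eq = 10·log₁₀[(1/T)·Σ tᵢ·10^(Lᵢ/10)] with T = 30 min.
Σ tᵢ·10^(Lᵢ/10) = 15·10^(75/10) + 15·10^(59/10) = 4.863e+08.
L_eq = 10·log₁₀(4.863e+08/30) = 72.10 dB.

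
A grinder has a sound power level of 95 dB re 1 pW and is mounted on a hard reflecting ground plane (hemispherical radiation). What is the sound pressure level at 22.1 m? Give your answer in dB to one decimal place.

60.1 dB

L_p = L_w − 10·log₁₀(2π·r²) with r = 22.1 m.
2π·r² = 3069 m², 10·log₁₀ of that is 34.870 dB.
L_p = 95 − 34.870 = 60.13 dB.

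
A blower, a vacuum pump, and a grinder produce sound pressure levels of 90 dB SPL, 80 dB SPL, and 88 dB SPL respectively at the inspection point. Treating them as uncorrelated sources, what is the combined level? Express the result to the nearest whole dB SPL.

For uncorrelated sources the intensities add, so convert each level to linear form, sum, and take 10·log₁₀ of the total.
Σ 10^(L/10) = 10^(90/10) + 10^(80/10) + 10^(88/10) = 1.731e+09.
L_total = 10·log₁₀(1.731e+09) = 92.38 dB SPL.

92 dB SPL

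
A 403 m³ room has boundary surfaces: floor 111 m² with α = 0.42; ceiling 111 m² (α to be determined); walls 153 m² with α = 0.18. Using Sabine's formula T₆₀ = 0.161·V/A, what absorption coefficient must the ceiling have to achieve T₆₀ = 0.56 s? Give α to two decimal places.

A = 0.161·V/T₆₀ = 0.161·403/0.56 = 115.86 m² sabins.
Absorption from the other surfaces = 111·0.42 + 153·0.18 = 74.16 m², so the ceiling must supply 41.70 m² over 111 m².
α = 41.70/111 = 0.376.

0.38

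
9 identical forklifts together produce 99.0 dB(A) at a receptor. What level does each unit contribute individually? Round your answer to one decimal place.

Dividing the total intensity by 9 lowers the level by 10·log₁₀ 9 = 9.542 dB: L₁ = 99.0 − 9.542.

89.5 dB(A)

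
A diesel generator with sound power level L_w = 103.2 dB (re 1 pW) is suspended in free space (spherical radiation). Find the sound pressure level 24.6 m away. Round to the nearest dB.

64 dB

L_p = L_w − 10·log₁₀(4π·r²) with r = 24.6 m.
4π·r² = 7605 m², 10·log₁₀ of that is 38.811 dB.
L_p = 103.2 − 38.811 = 64.39 dB.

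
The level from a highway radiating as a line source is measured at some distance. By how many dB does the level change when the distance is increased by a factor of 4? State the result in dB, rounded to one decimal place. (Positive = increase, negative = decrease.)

-6.0 dB

A line source loses 3 dB per doubling of distance; generally ΔL = −10·log₁₀(r₂/r₁).
ΔL = −10·log₁₀(4) = -6.02 dB.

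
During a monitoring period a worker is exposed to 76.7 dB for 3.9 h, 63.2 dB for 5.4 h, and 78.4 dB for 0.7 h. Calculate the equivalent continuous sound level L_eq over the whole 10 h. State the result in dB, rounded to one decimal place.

L_eq = 10·log₁₀[(1/T)·Σ tᵢ·10^(Lᵢ/10)] with T = 10 h.
Σ tᵢ·10^(Lᵢ/10) = 3.9·10^(76.7/10) + 5.4·10^(63.2/10) + 0.7·10^(78.4/10) = 2.421e+08.
L_eq = 10·log₁₀(2.421e+08/10) = 73.84 dB.

73.8 dB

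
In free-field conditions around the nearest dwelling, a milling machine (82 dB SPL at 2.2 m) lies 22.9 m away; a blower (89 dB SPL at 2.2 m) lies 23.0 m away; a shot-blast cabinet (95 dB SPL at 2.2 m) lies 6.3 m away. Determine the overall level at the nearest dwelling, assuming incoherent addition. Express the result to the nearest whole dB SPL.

86 dB SPL

Apply inverse-square spreading to bring every level to the receiver, then sum 10^(L/10).
milling machine: 82 − 20·log₁₀(22.9/2.2) = 82 − 20.35 = 61.65 dB SPL.
blower: 89 − 20·log₁₀(23.0/2.2) = 89 − 20.39 = 68.61 dB SPL.
shot-blast cabinet: 95 − 20·log₁₀(6.3/2.2) = 95 − 9.14 = 85.86 dB SPL.
Σ 10^(L/10) = 3.944e+08 → L_total = 10·log₁₀(3.944e+08) = 85.96 dB SPL.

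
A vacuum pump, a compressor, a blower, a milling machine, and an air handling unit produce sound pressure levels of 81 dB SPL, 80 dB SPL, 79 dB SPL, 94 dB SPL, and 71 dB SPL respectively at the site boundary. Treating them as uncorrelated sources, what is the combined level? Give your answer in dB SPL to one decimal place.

Incoherent sources combine by intensity addition: L_total = 10·log₁₀(Σ 10^(L_i/10)).
Σ 10^(L/10) = 10^(81/10) + 10^(80/10) + 10^(79/10) + 10^(94/10) + 10^(71/10) = 2.830e+09.
L_total = 10·log₁₀(2.830e+09) = 94.52 dB SPL.

94.5 dB SPL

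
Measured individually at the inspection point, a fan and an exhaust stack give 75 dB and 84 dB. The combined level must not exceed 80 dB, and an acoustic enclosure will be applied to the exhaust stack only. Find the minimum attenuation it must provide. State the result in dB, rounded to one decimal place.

5.7 dB

The untreated sources together contribute 10^(75/10) = 3.162e+07, i.e. 75.00 dB.
To meet 80 dB overall, the treated exhaust stack may contribute at most 10^(80/10) − 3.162e+07 = 6.838e+07, i.e. 78.35 dB.
Required insertion loss = 84 − 78.35 = 5.65 dB.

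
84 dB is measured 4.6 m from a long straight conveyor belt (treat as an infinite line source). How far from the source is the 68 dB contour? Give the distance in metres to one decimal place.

Line-source spreading drops the level by 10·log₁₀(r₂/r₁); inverting, r₂/r₁ = 10^(ΔL/10).
r₂ = 4.6·10^((84−68)/10) = 4.6·10^(16.0/10) = 183.13 m.

183.1 m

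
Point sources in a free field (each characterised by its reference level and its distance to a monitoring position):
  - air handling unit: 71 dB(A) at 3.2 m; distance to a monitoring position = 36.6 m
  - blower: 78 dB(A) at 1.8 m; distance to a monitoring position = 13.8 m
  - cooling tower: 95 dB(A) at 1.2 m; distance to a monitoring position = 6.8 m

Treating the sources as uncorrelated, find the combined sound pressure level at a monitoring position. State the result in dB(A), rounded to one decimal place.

Apply inverse-square spreading to bring every level to the receiver, then sum 10^(L/10).
air handling unit: 71 − 20·log₁₀(36.6/3.2) = 71 − 21.17 = 49.83 dB(A).
blower: 78 − 20·log₁₀(13.8/1.8) = 78 − 17.69 = 60.31 dB(A).
cooling tower: 95 − 20·log₁₀(6.8/1.2) = 95 − 15.07 = 79.93 dB(A).
Σ 10^(L/10) = 9.965e+07 → L_total = 10·log₁₀(9.965e+07) = 79.98 dB(A).

80.0 dB(A)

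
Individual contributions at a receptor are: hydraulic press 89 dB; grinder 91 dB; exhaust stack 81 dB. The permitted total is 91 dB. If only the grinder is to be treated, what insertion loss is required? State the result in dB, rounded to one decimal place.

Fixed contribution from the other sources: Σ 10^(L/10) = 10^(89/10) + 10^(81/10) = 9.202e+08 (89.64 dB).
To meet 91 dB overall, the treated grinder may contribute at most 10^(91/10) − 9.202e+08 = 3.387e+08, i.e. 85.30 dB.
So the grinder must be reduced from 91 to 85.30 dB: IL = 5.70 dB.

5.7 dB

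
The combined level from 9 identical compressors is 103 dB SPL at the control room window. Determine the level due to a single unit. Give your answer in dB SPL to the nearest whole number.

93 dB SPL

Dividing the total intensity by 9 lowers the level by 10·log₁₀ 9 = 9.542 dB: L₁ = 103 − 9.542.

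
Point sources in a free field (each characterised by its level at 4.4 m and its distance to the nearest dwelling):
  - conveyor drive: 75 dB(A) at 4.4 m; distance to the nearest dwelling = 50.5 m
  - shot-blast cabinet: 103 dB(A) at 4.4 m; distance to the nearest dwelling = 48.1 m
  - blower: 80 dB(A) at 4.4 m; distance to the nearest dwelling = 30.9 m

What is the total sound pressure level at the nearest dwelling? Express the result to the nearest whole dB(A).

82 dB(A)

Propagate each source to the receiver with L = L_ref − 20·log₁₀(r/r_ref), then add intensities.
conveyor drive: 75 − 20·log₁₀(50.5/4.4) = 75 − 21.20 = 53.80 dB(A).
shot-blast cabinet: 103 − 20·log₁₀(48.1/4.4) = 103 − 20.77 = 82.23 dB(A).
blower: 80 − 20·log₁₀(30.9/4.4) = 80 − 16.93 = 63.07 dB(A).
Σ 10^(L/10) = 1.692e+08 → L_total = 10·log₁₀(1.692e+08) = 82.28 dB(A).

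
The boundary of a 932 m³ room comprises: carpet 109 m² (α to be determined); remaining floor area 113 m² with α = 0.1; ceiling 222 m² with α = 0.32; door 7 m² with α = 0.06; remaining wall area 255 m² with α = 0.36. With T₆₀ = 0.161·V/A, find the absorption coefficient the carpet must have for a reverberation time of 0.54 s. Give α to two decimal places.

A = 0.161·V/T₆₀ = 0.161·932/0.54 = 277.87 m² sabins.
Absorption from the other surfaces = 113·0.1 + 222·0.32 + 7·0.06 + 255·0.36 = 174.56 m², so the carpet must supply 103.31 m² over 109 m².
α = 103.31/109 = 0.948.

0.95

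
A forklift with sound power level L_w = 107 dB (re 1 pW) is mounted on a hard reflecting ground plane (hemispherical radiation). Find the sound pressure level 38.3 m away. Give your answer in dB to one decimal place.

67.4 dB

The power spreads over a hemisphere of area 2π·r², so L_p = L_w − 10·log₁₀(2π·r²).
2π·r² = 9217 m², 10·log₁₀ of that is 39.646 dB.
L_p = 107 − 39.646 = 67.35 dB.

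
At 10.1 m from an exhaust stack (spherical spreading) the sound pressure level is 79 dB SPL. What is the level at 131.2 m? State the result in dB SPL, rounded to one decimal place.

56.7 dB SPL

For a point source, L₂ = L₁ − 20·log₁₀(r₂/r₁).
L₂ = 79 − 20·log₁₀(131.2/10.1) = 79 − 22.272 = 56.73 dB SPL.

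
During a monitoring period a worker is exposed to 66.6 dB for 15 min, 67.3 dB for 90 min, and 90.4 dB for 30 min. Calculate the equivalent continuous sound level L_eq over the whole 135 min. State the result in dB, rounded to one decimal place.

L_eq = 10·log₁₀[(1/T)·Σ tᵢ·10^(Lᵢ/10)] with T = 135 min.
Σ tᵢ·10^(Lᵢ/10) = 15·10^(66.6/10) + 90·10^(67.3/10) + 30·10^(90.4/10) = 3.345e+10.
L_eq = 10·log₁₀(3.345e+10/135) = 83.94 dB.

83.9 dB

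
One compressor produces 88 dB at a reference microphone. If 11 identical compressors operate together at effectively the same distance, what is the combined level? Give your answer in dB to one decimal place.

L_total = L₁ + 10·log₁₀ N for N identical incoherent sources.
L_total = 88 + 10·log₁₀(11) = 88 + 10.414 = 98.41 dB.

98.4 dB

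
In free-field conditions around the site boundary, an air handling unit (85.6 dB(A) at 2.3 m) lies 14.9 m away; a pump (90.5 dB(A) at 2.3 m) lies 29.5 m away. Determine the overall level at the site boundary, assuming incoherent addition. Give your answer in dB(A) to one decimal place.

71.9 dB(A)

First find each source's level at the receiver (point-source: −20·log₁₀(r/r_ref)), then combine on an intensity basis.
air handling unit: 85.6 − 20·log₁₀(14.9/2.3) = 85.6 − 16.23 = 69.37 dB(A).
pump: 90.5 − 20·log₁₀(29.5/2.3) = 90.5 − 22.16 = 68.34 dB(A).
Σ 10^(L/10) = 1.547e+07 → L_total = 10·log₁₀(1.547e+07) = 71.90 dB(A).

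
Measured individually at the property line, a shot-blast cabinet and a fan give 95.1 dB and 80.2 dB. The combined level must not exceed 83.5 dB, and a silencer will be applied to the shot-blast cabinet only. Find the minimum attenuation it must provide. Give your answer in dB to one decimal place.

Everything except the shot-blast cabinet sums to 10^(80.2/10) = 1.047e+08 in linear terms, 80.20 dB.
The limit corresponds to 10^(83.5/10) = 2.239e+08; subtracting the fixed part leaves 1.192e+08 for the shot-blast cabinet, i.e. 80.76 dB.
Required insertion loss = 95.1 − 80.76 = 14.34 dB.

14.3 dB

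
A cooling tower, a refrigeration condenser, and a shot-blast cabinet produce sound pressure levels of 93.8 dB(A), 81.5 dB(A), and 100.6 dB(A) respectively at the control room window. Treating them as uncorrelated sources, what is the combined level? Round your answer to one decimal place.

Incoherent sources combine by intensity addition: L_total = 10·log₁₀(Σ 10^(L_i/10)).
Σ 10^(L/10) = 10^(93.8/10) + 10^(81.5/10) + 10^(100.6/10) = 1.402e+10.
L_total = 10·log₁₀(1.402e+10) = 101.47 dB(A).

101.5 dB(A)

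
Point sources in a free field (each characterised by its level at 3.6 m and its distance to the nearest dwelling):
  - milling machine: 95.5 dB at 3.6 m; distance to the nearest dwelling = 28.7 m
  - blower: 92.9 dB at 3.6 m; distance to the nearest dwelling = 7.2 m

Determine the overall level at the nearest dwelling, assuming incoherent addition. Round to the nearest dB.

87 dB

First find each source's level at the receiver (point-source: −20·log₁₀(r/r_ref)), then combine on an intensity basis.
milling machine: 95.5 − 20·log₁₀(28.7/3.6) = 95.5 − 18.03 = 77.47 dB.
blower: 92.9 − 20·log₁₀(7.2/3.6) = 92.9 − 6.02 = 86.88 dB.
Σ 10^(L/10) = 5.433e+08 → L_total = 10·log₁₀(5.433e+08) = 87.35 dB.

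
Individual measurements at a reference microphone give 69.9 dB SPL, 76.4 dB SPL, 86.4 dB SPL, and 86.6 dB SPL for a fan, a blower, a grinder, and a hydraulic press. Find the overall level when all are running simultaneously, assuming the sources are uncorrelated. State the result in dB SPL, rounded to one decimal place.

89.8 dB SPL

Incoherent sources combine by intensity addition: L_total = 10·log₁₀(Σ 10^(L_i/10)).
Σ 10^(L/10) = 10^(69.9/10) + 10^(76.4/10) + 10^(86.4/10) + 10^(86.6/10) = 9.470e+08.
L_total = 10·log₁₀(9.470e+08) = 89.76 dB SPL.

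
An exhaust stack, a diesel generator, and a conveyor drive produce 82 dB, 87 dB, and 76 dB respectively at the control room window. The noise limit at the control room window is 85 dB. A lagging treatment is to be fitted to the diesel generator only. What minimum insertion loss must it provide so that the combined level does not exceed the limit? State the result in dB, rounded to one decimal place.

6.3 dB

Everything except the diesel generator sums to 10^(82/10) + 10^(76/10) = 1.983e+08 in linear terms, 82.97 dB.
To meet 85 dB overall, the treated diesel generator may contribute at most 10^(85/10) − 1.983e+08 = 1.179e+08, i.e. 80.72 dB.
So the diesel generator must be reduced from 87 to 80.72 dB: IL = 6.28 dB.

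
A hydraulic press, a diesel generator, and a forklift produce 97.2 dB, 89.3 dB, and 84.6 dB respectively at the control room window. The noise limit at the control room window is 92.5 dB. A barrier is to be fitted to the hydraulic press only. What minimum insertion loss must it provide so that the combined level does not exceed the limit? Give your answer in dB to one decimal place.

9.1 dB

The untreated sources together contribute 10^(89.3/10) + 10^(84.6/10) = 1.140e+09, i.e. 90.57 dB.
To meet 92.5 dB overall, the treated hydraulic press may contribute at most 10^(92.5/10) − 1.140e+09 = 6.387e+08, i.e. 88.05 dB.
Required insertion loss = 97.2 − 88.05 = 9.15 dB.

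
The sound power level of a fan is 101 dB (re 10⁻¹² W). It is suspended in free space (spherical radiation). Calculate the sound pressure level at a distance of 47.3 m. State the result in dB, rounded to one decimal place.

Free-field spherical radiation: L_p = L_w − 10·log₁₀(4π·r²), r = 47.3 m.
4π·r² = 2.811e+04 m², 10·log₁₀ of that is 44.489 dB.
L_p = 101 − 44.489 = 56.51 dB.

56.5 dB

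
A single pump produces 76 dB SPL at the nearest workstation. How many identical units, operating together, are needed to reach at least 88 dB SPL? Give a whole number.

16

N identical sources give L₁ + 10·log₁₀ N, so require 10·log₁₀ N ≥ 88 − 76 = 12.0 dB.
N ≥ 10^(12.0/10) = 15.849, so N = 16.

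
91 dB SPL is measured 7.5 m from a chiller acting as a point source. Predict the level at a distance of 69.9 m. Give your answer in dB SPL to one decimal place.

Point-source attenuation: ΔL = 20·log₁₀(r₂/r₁) = 20·log₁₀(69.9/7.5) = 19.388 dB.
L₂ = 91 − 20·log₁₀(69.9/7.5) = 91 − 19.388 = 71.61 dB SPL.

71.6 dB SPL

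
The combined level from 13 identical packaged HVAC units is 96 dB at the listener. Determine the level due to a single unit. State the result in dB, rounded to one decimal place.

Dividing the total intensity by 13 lowers the level by 10·log₁₀ 13 = 11.139 dB: L₁ = 96 − 11.139.

84.9 dB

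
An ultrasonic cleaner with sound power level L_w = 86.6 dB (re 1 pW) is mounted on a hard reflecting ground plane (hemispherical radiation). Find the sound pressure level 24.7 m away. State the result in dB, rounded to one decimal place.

50.8 dB

L_p = L_w − 10·log₁₀(2π·r²) with r = 24.7 m.
2π·r² = 3833 m², 10·log₁₀ of that is 35.836 dB.
L_p = 86.6 − 35.836 = 50.76 dB.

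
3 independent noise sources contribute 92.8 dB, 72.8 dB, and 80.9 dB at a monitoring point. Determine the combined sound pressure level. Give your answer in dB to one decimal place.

93.1 dB

For uncorrelated sources the intensities add, so convert each level to linear form, sum, and take 10·log₁₀ of the total.
Σ 10^(L/10) = 10^(92.8/10) + 10^(72.8/10) + 10^(80.9/10) = 2.048e+09.
L_total = 10·log₁₀(2.048e+09) = 93.11 dB.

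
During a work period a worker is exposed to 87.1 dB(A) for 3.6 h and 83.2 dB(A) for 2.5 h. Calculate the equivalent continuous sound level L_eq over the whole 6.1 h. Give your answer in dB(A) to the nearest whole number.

L_eq = 10·log₁₀[(1/T)·Σ tᵢ·10^(Lᵢ/10)] with T = 6.1 h.
Σ tᵢ·10^(Lᵢ/10) = 3.6·10^(87.1/10) + 2.5·10^(83.2/10) = 2.369e+09.
L_eq = 10·log₁₀(2.369e+09/6.1) = 85.89 dB(A).

86 dB(A)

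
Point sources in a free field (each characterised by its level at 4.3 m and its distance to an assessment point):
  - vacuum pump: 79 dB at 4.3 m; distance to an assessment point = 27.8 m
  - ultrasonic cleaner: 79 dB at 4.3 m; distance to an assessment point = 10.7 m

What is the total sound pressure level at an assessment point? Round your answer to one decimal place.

First find each source's level at the receiver (point-source: −20·log₁₀(r/r_ref)), then combine on an intensity basis.
vacuum pump: 79 − 20·log₁₀(27.8/4.3) = 79 − 16.21 = 62.79 dB.
ultrasonic cleaner: 79 − 20·log₁₀(10.7/4.3) = 79 − 7.92 = 71.08 dB.
Σ 10^(L/10) = 1.473e+07 → L_total = 10·log₁₀(1.473e+07) = 71.68 dB.

71.7 dB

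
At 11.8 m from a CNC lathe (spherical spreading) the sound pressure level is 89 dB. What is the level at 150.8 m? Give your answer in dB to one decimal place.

66.9 dB

For a point source, L₂ = L₁ − 20·log₁₀(r₂/r₁).
L₂ = 89 − 20·log₁₀(150.8/11.8) = 89 − 22.130 = 66.87 dB.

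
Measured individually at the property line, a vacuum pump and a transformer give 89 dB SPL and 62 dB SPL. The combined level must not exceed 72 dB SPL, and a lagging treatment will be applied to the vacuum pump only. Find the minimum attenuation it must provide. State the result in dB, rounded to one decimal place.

17.5 dB

Everything except the vacuum pump sums to 10^(62/10) = 1.585e+06 in linear terms, 62.00 dB SPL.
To meet 72 dB SPL overall, the treated vacuum pump may contribute at most 10^(72/10) − 1.585e+06 = 1.426e+07, i.e. 71.54 dB SPL.
Required insertion loss = 89 − 71.54 = 17.46 dB.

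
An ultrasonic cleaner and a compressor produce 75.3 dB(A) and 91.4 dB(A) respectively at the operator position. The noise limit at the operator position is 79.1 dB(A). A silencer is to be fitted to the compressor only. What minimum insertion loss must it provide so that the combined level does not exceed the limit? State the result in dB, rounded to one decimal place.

Everything except the compressor sums to 10^(75.3/10) = 3.388e+07 in linear terms, 75.30 dB(A).
To meet 79.1 dB(A) overall, the treated compressor may contribute at most 10^(79.1/10) − 3.388e+07 = 4.740e+07, i.e. 76.76 dB(A).
So the compressor must be reduced from 91.4 to 76.76 dB(A): IL = 14.64 dB.

14.6 dB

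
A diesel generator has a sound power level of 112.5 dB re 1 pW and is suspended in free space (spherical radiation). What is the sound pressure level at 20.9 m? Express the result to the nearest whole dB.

The power spreads over a sphere of area 4π·r², so L_p = L_w − 10·log₁₀(4π·r²).
4π·r² = 5489 m², 10·log₁₀ of that is 37.395 dB.
L_p = 112.5 − 37.395 = 75.10 dB.

75 dB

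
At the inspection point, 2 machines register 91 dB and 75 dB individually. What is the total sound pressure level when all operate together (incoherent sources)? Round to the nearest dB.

Incoherent sources combine by intensity addition: L_total = 10·log₁₀(Σ 10^(L_i/10)).
Σ 10^(L/10) = 10^(91/10) + 10^(75/10) = 1.291e+09.
L_total = 10·log₁₀(1.291e+09) = 91.11 dB.

91 dB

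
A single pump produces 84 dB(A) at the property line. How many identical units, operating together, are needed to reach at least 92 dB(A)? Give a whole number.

7

Need L₁ + 10·log₁₀ N ≥ 92, i.e. log₁₀ N ≥ 0.80.
N ≥ 10^(8.0/10) = 6.310, so N = 7.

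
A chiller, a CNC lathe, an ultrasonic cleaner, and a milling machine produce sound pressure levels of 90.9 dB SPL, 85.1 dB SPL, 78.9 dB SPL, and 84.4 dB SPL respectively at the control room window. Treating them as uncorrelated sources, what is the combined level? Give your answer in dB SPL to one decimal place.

92.8 dB SPL

Incoherent sources combine by intensity addition: L_total = 10·log₁₀(Σ 10^(L_i/10)).
Σ 10^(L/10) = 10^(90.9/10) + 10^(85.1/10) + 10^(78.9/10) + 10^(84.4/10) = 1.907e+09.
L_total = 10·log₁₀(1.907e+09) = 92.80 dB SPL.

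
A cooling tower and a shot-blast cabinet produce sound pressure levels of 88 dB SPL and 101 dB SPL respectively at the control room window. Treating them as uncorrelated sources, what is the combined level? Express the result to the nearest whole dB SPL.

Incoherent sources combine by intensity addition: L_total = 10·log₁₀(Σ 10^(L_i/10)).
Σ 10^(L/10) = 10^(88/10) + 10^(101/10) = 1.322e+10.
L_total = 10·log₁₀(1.322e+10) = 101.21 dB SPL.

101 dB SPL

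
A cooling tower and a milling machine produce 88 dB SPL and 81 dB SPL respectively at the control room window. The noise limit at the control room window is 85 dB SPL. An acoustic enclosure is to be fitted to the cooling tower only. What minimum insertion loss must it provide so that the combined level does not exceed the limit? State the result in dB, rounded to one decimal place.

5.2 dB

The untreated sources together contribute 10^(81/10) = 1.259e+08, i.e. 81.00 dB SPL.
To meet 85 dB SPL overall, the treated cooling tower may contribute at most 10^(85/10) − 1.259e+08 = 1.903e+08, i.e. 82.80 dB SPL.
Required insertion loss = 88 − 82.80 = 5.20 dB.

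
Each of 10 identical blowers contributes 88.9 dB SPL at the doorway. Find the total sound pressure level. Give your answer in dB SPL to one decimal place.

L_total = L₁ + 10·log₁₀ N for N identical incoherent sources.
L_total = 88.9 + 10·log₁₀(10) = 88.9 + 10.000 = 98.90 dB SPL.

98.9 dB SPL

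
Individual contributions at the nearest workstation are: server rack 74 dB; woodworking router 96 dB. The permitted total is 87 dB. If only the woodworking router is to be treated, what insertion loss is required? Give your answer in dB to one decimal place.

The untreated sources together contribute 10^(74/10) = 2.512e+07, i.e. 74.00 dB.
The limit corresponds to 10^(87/10) = 5.012e+08; subtracting the fixed part leaves 4.761e+08 for the woodworking router, i.e. 86.78 dB.
Required insertion loss = 96 − 86.78 = 9.22 dB.

9.2 dB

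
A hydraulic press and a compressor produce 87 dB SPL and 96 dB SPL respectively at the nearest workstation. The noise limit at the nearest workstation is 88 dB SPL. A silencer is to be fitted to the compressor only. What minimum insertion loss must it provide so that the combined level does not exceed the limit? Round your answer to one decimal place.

14.9 dB

Everything except the compressor sums to 10^(87/10) = 5.012e+08 in linear terms, 87.00 dB SPL.
To meet 88 dB SPL overall, the treated compressor may contribute at most 10^(88/10) − 5.012e+08 = 1.298e+08, i.e. 81.13 dB SPL.
So the compressor must be reduced from 96 to 81.13 dB SPL: IL = 14.87 dB.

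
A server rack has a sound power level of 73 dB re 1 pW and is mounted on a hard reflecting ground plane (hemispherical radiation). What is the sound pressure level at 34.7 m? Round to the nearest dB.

34 dB

Free-field hemispherical radiation: L_p = L_w − 10·log₁₀(2π·r²), r = 34.7 m.
2π·r² = 7566 m², 10·log₁₀ of that is 38.788 dB.
L_p = 73 − 38.788 = 34.21 dB.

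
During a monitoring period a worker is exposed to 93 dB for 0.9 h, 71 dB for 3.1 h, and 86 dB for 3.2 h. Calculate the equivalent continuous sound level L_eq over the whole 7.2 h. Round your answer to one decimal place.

86.4 dB

The energy average is taken in the linear domain: L_eq = 10·log₁₀[(Σ tᵢ·10^(Lᵢ/10))/T], T = 7.2 h.
Σ tᵢ·10^(Lᵢ/10) = 0.9·10^(93/10) + 3.1·10^(71/10) + 3.2·10^(86/10) = 3.109e+09.
L_eq = 10·log₁₀(3.109e+09/7.2) = 86.35 dB.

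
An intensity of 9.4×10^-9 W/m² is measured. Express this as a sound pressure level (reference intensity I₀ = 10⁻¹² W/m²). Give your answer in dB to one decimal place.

Dividing by I₀ shifts the exponent by 12: I/I₀ = 9.4×10^3.
L = 10·(0.9731 + 3) = 39.73 dB.

39.7 dB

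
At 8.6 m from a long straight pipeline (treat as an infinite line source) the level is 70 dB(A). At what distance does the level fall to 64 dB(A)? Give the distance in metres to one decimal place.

34.2 m

The 6.0 dB drop corresponds to a distance ratio of 10^(6.0/10) for a line source.
r₂ = 8.6·10^((70−64)/10) = 8.6·10^(6.0/10) = 34.24 m.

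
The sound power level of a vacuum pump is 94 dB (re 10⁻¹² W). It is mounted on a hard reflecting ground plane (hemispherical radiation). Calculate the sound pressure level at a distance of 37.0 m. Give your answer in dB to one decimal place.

54.7 dB

L_p = L_w − 10·log₁₀(2π·r²) with r = 37.0 m.
2π·r² = 8602 m², 10·log₁₀ of that is 39.346 dB.
L_p = 94 − 39.346 = 54.65 dB.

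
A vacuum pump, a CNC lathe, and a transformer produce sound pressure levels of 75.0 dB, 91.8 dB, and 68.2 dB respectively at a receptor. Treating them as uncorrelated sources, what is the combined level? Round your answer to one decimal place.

Incoherent sources combine by intensity addition: L_total = 10·log₁₀(Σ 10^(L_i/10)).
Σ 10^(L/10) = 10^(75.0/10) + 10^(91.8/10) + 10^(68.2/10) = 1.552e+09.
L_total = 10·log₁₀(1.552e+09) = 91.91 dB.

91.9 dB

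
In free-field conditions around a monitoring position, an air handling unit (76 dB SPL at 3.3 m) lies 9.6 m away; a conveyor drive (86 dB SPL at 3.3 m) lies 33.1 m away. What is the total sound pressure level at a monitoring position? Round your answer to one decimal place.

69.4 dB SPL

First find each source's level at the receiver (point-source: −20·log₁₀(r/r_ref)), then combine on an intensity basis.
air handling unit: 76 − 20·log₁₀(9.6/3.3) = 76 − 9.28 = 66.72 dB SPL.
conveyor drive: 86 − 20·log₁₀(33.1/3.3) = 86 − 20.03 = 65.97 dB SPL.
Σ 10^(L/10) = 8.661e+06 → L_total = 10·log₁₀(8.661e+06) = 69.38 dB SPL.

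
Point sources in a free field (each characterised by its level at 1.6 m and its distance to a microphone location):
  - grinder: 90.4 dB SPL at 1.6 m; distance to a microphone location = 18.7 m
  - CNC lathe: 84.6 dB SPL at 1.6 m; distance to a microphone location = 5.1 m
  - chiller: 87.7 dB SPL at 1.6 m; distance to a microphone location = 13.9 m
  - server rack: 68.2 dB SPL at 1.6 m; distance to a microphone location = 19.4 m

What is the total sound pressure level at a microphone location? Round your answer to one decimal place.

76.5 dB SPL

Apply inverse-square spreading to bring every level to the receiver, then sum 10^(L/10).
grinder: 90.4 − 20·log₁₀(18.7/1.6) = 90.4 − 21.35 = 69.05 dB SPL.
CNC lathe: 84.6 − 20·log₁₀(5.1/1.6) = 84.6 − 10.07 = 74.53 dB SPL.
chiller: 87.7 − 20·log₁₀(13.9/1.6) = 87.7 − 18.78 = 68.92 dB SPL.
server rack: 68.2 − 20·log₁₀(19.4/1.6) = 68.2 − 21.67 = 46.53 dB SPL.
Σ 10^(L/10) = 4.426e+07 → L_total = 10·log₁₀(4.426e+07) = 76.46 dB SPL.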